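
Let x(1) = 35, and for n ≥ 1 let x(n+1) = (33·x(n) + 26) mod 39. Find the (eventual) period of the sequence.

12

Computing terms: x(1) = 35; x(2) = 11; x(3) = 38; x(4) = 32; x(5) = 29; x(6) = 8; x(7) = 17; x(8) = 2; x(9) = 14; x(10) = 20; x(11) = 23; x(12) = 5; x(13) = 35.
Since x(13) = x(1) = 35, the sequence is periodic with period 12.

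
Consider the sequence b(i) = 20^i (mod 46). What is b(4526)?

Computing terms: b(0) = 1, b(1) = 20, b(2) = 32, b(3) = 42, b(4) = 12, b(5) = 10, b(6) = 16, b(7) = 44, b(8) = 6, b(9) = 28, b(10) = 8, b(11) = 22, b(12) = 26, b(13) = 14, b(14) = 4, b(15) = 34, b(16) = 36, b(17) = 30, b(18) = 2, b(19) = 40, b(20) = 18, b(21) = 38, b(22) = 24, b(23) = 20.
Since b(23) = b(1) = 20, the sequence is eventually periodic: after a pre-period of length 1 it cycles with period 22.
For i ≥ 1, b(i) depends only on (i - 1) mod 22. (4526 - 1) mod 22 = 15, so b(4526) = b(16) = 36.

36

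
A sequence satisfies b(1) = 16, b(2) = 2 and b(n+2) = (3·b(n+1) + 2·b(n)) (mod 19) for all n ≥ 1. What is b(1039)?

15

Computing terms: b(1) = 16, b(2) = 2, b(3) = 0, b(4) = 4, b(5) = 12, b(6) = 6, b(7) = 4, b(8) = 5, b(9) = 4, b(10) = 3, b(11) = 17, b(12) = 0, b(13) = 15, b(14) = 7, b(15) = 13, b(16) = 15, b(17) = 14, b(18) = 15, b(19) = 16, b(20) = 2.
Since (b(19), b(20)) = (b(1), b(2)) = (16, 2) (two consecutive terms determine the rest), the sequence is periodic with period 18.
So b(1039) = b(1 + ((1039-1) mod 18)) = b(13) = 15.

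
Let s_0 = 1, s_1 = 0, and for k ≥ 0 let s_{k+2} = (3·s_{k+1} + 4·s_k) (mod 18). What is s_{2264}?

4

s_0 = 1,  s_1 = 0,  s_2 = 4,  s_3 = 12,  s_4 = 16,  s_5 = 6,  s_6 = 10,  s_7 = 0,  s_8 = 4.
Since (s_7, s_8) = (s_1, s_2) = (0, 4) (two consecutive terms determine the rest), the sequence is eventually periodic: after a pre-period of length 1 it cycles with period 6.
For k ≥ 1, s_k depends only on (k - 1) mod 6. (2264 - 1) mod 6 = 1, so s_{2264} = s_2 = 4.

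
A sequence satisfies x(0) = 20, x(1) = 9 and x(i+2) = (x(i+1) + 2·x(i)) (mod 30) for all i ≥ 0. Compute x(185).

We have x(0) = 20; x(1) = 9; x(2) = 19; x(3) = 7; x(4) = 15; x(5) = 29; x(6) = 29; x(7) = 27; x(8) = 25; x(9) = 19; x(10) = 9; x(11) = 17; x(12) = 5; x(13) = 9; x(14) = 19.
Since (x(13), x(14)) = (x(1), x(2)) = (9, 19) (two consecutive terms determine the rest), the sequence is eventually periodic: after a pre-period of length 1 it cycles with period 12.
For i ≥ 1, x(i) depends only on (i - 1) mod 12. (185 - 1) mod 12 = 4, so x(185) = x(5) = 29.

29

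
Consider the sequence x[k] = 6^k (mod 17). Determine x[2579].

12

Listing terms: x[1] = 6; x[2] = 2; x[3] = 12; x[4] = 4; x[5] = 7; x[6] = 8; x[7] = 14; x[8] = 16; x[9] = 11; x[10] = 15; x[11] = 5; x[12] = 13; x[13] = 10; x[14] = 9; x[15] = 3; x[16] = 1; x[17] = 6.
Since x[17] = x[1] = 6, the sequence is periodic with period 16.
(2579 - 1) mod 16 = 2, so x[2579] = x[3] = 12.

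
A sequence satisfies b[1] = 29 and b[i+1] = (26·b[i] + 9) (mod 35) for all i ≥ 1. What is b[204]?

11

b[1] = 29; b[2] = 28; b[3] = 2; b[4] = 26; b[5] = 20; b[6] = 4; b[7] = 8; b[8] = 7; b[9] = 16; b[10] = 5; b[11] = 34; b[12] = 18; b[13] = 22; b[14] = 21; b[15] = 30; b[16] = 19; b[17] = 13; b[18] = 32; b[19] = 1; b[20] = 0; b[21] = 9; b[22] = 33; b[23] = 27; b[24] = 11; b[25] = 15; b[26] = 14; b[27] = 23; b[28] = 12; b[29] = 6; b[30] = 25; b[31] = 29.
Since b[31] = b[1] = 29, the sequence is periodic with period 30.
(204 - 1) mod 30 = 23, so b[204] = b[24] = 11.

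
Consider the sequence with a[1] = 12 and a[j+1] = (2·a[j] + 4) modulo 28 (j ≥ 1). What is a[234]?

4

a[1] = 12,  a[2] = 0,  a[3] = 4,  a[4] = 12.
Since a[4] = a[1] = 12, the sequence is periodic with period 3.
(234 - 1) mod 3 = 2, so a[234] = a[3] = 4.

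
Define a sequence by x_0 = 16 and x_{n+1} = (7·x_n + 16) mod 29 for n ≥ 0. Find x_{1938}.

0

Listing terms: x_0 = 16, x_1 = 12, x_2 = 13, x_3 = 20, x_4 = 11, x_5 = 6, x_6 = 0, x_7 = 16.
The sequence repeats with period 7.
(1938 - 0) mod 7 = 6, so x_{1938} = x_6 = 0.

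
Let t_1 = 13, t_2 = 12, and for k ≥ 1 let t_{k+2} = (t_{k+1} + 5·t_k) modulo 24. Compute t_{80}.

12

We have t_1 = 13; t_2 = 12; t_3 = 5; t_4 = 17; t_5 = 18; t_6 = 7; t_7 = 1; t_8 = 12; t_9 = 17; t_{10} = 5; t_{11} = 18; t_{12} = 19; t_{13} = 13; t_{14} = 12.
The sequence repeats with period 12.
So t_{80} = t_{1 + ((80-1) mod 12)} = t_8 = 12.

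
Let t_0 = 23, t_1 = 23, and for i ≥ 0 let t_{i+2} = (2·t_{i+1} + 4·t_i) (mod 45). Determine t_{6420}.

Computing terms: t_0 = 23,  t_1 = 23,  t_2 = 3,  t_3 = 8,  t_4 = 28,  t_5 = 43,  t_6 = 18,  t_7 = 28,  t_8 = 38,  t_9 = 8,  t_{10} = 33,  t_{11} = 8,  t_{12} = 13,  t_{13} = 13,  t_{14} = 33,  t_{15} = 28,  t_{16} = 8,  t_{17} = 38,  t_{18} = 18,  t_{19} = 8,  t_{20} = 43,  t_{21} = 28,  t_{22} = 3,  t_{23} = 28,  t_{24} = 23,  t_{25} = 23.
The sequence repeats with period 24.
(6420 - 0) mod 24 = 12, so t_{6420} = t_{12} = 13.

13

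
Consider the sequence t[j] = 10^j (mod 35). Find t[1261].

Computing terms: t[1] = 10, t[2] = 30, t[3] = 20, t[4] = 25, t[5] = 5, t[6] = 15, t[7] = 10.
The sequence repeats with period 6.
(1261 - 1) mod 6 = 0, so t[1261] = t[1] = 10.

10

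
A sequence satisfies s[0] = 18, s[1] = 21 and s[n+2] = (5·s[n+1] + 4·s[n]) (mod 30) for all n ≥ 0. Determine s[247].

Computing terms: s[0] = 18, s[1] = 21, s[2] = 27, s[3] = 9, s[4] = 3, s[5] = 21, s[6] = 27.
Since (s[5], s[6]) = (s[1], s[2]) = (21, 27) (two consecutive terms determine the rest), the sequence is eventually periodic: after a pre-period of length 1 it cycles with period 4.
For n ≥ 1, s[n] depends only on (n - 1) mod 4. (247 - 1) mod 4 = 2, so s[247] = s[3] = 9.

9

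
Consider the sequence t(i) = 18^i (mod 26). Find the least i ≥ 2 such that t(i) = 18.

5

t(1) = 18; t(2) = 12; t(3) = 8; t(4) = 14; t(5) = 18.
Since t(5) = t(1) = 18, the sequence is periodic with period 4.
The value 18 next appears (with i ≥ 2) at t(5).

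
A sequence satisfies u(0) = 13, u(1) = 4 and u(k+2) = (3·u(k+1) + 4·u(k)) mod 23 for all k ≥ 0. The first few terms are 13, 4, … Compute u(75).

Listing terms: u(0) = 13; u(1) = 4; u(2) = 18; u(3) = 1; u(4) = 6; u(5) = 22; u(6) = 21; u(7) = 13; u(8) = 8; u(9) = 7; u(10) = 7; u(11) = 3; u(12) = 14; u(13) = 8; u(14) = 11; u(15) = 19; u(16) = 9; u(17) = 11; u(18) = 0; u(19) = 21; u(20) = 17; u(21) = 20; u(22) = 13; u(23) = 4.
Since (u(22), u(23)) = (u(0), u(1)) = (13, 4) (two consecutive terms determine the rest), the sequence is periodic with period 22.
(75 - 0) mod 22 = 9, so u(75) = u(9) = 7.

7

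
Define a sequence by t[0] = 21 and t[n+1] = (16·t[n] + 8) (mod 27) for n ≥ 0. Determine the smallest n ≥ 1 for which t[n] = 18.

t[0] = 21,  t[1] = 20,  t[2] = 4,  t[3] = 18,  t[4] = 26,  t[5] = 19,  t[6] = 15,  t[7] = 5,  t[8] = 7,  t[9] = 12,  t[10] = 11,  t[11] = 22,  t[12] = 9,  t[13] = 17,  t[14] = 10,  t[15] = 6,  t[16] = 23,  t[17] = 25,  t[18] = 3,  t[19] = 2,  t[20] = 13,  t[21] = 0,  t[22] = 8,  t[23] = 1,  t[24] = 24,  t[25] = 14,  t[26] = 16,  t[27] = 21.
Since t[27] = t[0] = 21, the sequence is periodic with period 27.
The value 18 first appears (with n ≥ 1) at t[3].

3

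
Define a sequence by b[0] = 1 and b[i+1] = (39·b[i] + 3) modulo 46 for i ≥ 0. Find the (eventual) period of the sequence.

b[0] = 1,  b[1] = 42,  b[2] = 31,  b[3] = 16,  b[4] = 29,  b[5] = 30,  b[6] = 23,  b[7] = 26,  b[8] = 5,  b[9] = 14,  b[10] = 43,  b[11] = 24,  b[12] = 19,  b[13] = 8,  b[14] = 39,  b[15] = 6,  b[16] = 7,  b[17] = 0,  b[18] = 3,  b[19] = 28,  b[20] = 37,  b[21] = 20,  b[22] = 1.
The sequence repeats with period 22.

22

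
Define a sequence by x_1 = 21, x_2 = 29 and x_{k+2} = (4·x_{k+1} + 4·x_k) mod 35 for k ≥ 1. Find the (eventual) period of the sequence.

6

Computing terms: x_1 = 21, x_2 = 29, x_3 = 25, x_4 = 6, x_5 = 19, x_6 = 30, x_7 = 21, x_8 = 29.
The sequence repeats with period 6.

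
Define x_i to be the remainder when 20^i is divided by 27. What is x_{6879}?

x_0 = 1; x_1 = 20; x_2 = 22; x_3 = 8; x_4 = 25; x_5 = 14; x_6 = 10; x_7 = 11; x_8 = 4; x_9 = 26; x_{10} = 7; x_{11} = 5; x_{12} = 19; x_{13} = 2; x_{14} = 13; x_{15} = 17; x_{16} = 16; x_{17} = 23; x_{18} = 1.
The sequence repeats with period 18.
(6879 - 0) mod 18 = 3, so x_{6879} = x_3 = 8.

8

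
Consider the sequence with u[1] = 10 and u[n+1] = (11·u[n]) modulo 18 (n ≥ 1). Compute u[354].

14

Listing terms: u[1] = 10,  u[2] = 2,  u[3] = 4,  u[4] = 8,  u[5] = 16,  u[6] = 14,  u[7] = 10.
The sequence repeats with period 6.
(354 - 1) mod 6 = 5, so u[354] = u[6] = 14.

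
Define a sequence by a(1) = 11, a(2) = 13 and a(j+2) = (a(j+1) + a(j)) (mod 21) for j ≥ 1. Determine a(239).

We have a(1) = 11; a(2) = 13; a(3) = 3; a(4) = 16; a(5) = 19; a(6) = 14; a(7) = 12; a(8) = 5; a(9) = 17; a(10) = 1; a(11) = 18; a(12) = 19; a(13) = 16; a(14) = 14; a(15) = 9; a(16) = 2; a(17) = 11; a(18) = 13.
Since (a(17), a(18)) = (a(1), a(2)) = (11, 13) (two consecutive terms determine the rest), the sequence is periodic with period 16.
(239 - 1) mod 16 = 14, so a(239) = a(15) = 9.

9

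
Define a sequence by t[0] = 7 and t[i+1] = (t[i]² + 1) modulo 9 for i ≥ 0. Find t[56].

Computing terms: t[0] = 7, t[1] = 5, t[2] = 8, t[3] = 2, t[4] = 5.
Since t[4] = t[1] = 5, the sequence is eventually periodic: after a pre-period of length 1 it cycles with period 3.
For i ≥ 1, t[i] depends only on (i - 1) mod 3. (56 - 1) mod 3 = 1, so t[56] = t[2] = 8.

8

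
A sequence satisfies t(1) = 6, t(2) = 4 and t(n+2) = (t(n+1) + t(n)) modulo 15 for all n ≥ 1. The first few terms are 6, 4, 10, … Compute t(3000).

13

Listing terms: t(1) = 6, t(2) = 4, t(3) = 10, t(4) = 14, t(5) = 9, t(6) = 8, t(7) = 2, t(8) = 10, t(9) = 12, t(10) = 7, t(11) = 4, t(12) = 11, t(13) = 0, t(14) = 11, t(15) = 11, t(16) = 7, t(17) = 3, t(18) = 10, t(19) = 13, t(20) = 8, t(21) = 6, t(22) = 14, t(23) = 5, t(24) = 4, t(25) = 9, t(26) = 13, t(27) = 7, t(28) = 5, t(29) = 12, t(30) = 2, t(31) = 14, t(32) = 1, t(33) = 0, t(34) = 1, t(35) = 1, t(36) = 2, t(37) = 3, t(38) = 5, t(39) = 8, t(40) = 13, t(41) = 6, t(42) = 4.
The sequence repeats with period 40.
So t(3000) = t(1 + ((3000-1) mod 40)) = t(40) = 13.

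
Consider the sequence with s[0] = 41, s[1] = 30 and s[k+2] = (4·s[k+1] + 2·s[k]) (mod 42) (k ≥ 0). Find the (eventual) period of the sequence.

Computing terms: s[0] = 41, s[1] = 30, s[2] = 34, s[3] = 28, s[4] = 12, s[5] = 20, s[6] = 20, s[7] = 36, s[8] = 16, s[9] = 10, s[10] = 30, s[11] = 14, s[12] = 32, s[13] = 30, s[14] = 16, s[15] = 40, s[16] = 24, s[17] = 8, s[18] = 38, s[19] = 0, s[20] = 34, s[21] = 10, s[22] = 24, s[23] = 32, s[24] = 8, s[25] = 12, s[26] = 22, s[27] = 28, s[28] = 30, s[29] = 8, s[30] = 8, s[31] = 6, s[32] = 40, s[33] = 4, s[34] = 12, s[35] = 14, s[36] = 38, s[37] = 12, s[38] = 40, s[39] = 16, s[40] = 18, s[41] = 20, s[42] = 32, s[43] = 0, s[44] = 22, s[45] = 4, s[46] = 18, s[47] = 38, s[48] = 20, s[49] = 30, s[50] = 34.
Since (s[49], s[50]) = (s[1], s[2]) = (30, 34) (two consecutive terms determine the rest), the sequence is eventually periodic: after a pre-period of length 1 it cycles with period 48.

48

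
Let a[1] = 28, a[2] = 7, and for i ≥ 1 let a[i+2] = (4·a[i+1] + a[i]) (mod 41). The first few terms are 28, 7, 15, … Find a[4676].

Listing terms: a[1] = 28,  a[2] = 7,  a[3] = 15,  a[4] = 26,  a[5] = 37,  a[6] = 10,  a[7] = 36,  a[8] = 31,  a[9] = 37,  a[10] = 15,  a[11] = 15,  a[12] = 34,  a[13] = 28,  a[14] = 23,  a[15] = 38,  a[16] = 11,  a[17] = 0,  a[18] = 11,  a[19] = 3,  a[20] = 23,  a[21] = 13,  a[22] = 34,  a[23] = 26,  a[24] = 15,  a[25] = 4,  a[26] = 31,  a[27] = 5,  a[28] = 10,  a[29] = 4,  a[30] = 26,  a[31] = 26,  a[32] = 7,  a[33] = 13,  a[34] = 18,  a[35] = 3,  a[36] = 30,  a[37] = 0,  a[38] = 30,  a[39] = 38,  a[40] = 18,  a[41] = 28,  a[42] = 7.
The sequence repeats with period 40.
(4676 - 1) mod 40 = 35, so a[4676] = a[36] = 30.

30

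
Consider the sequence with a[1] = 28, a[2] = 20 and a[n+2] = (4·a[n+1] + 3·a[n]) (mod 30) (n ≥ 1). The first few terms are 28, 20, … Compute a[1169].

Computing terms: a[1] = 28, a[2] = 20, a[3] = 14, a[4] = 26, a[5] = 26, a[6] = 2, a[7] = 26, a[8] = 20, a[9] = 8, a[10] = 2, a[11] = 2, a[12] = 14, a[13] = 2, a[14] = 20, a[15] = 26, a[16] = 14, a[17] = 14, a[18] = 8, a[19] = 14, a[20] = 20, a[21] = 2, a[22] = 8, a[23] = 8, a[24] = 26, a[25] = 8, a[26] = 20, a[27] = 14.
Since (a[26], a[27]) = (a[2], a[3]) = (20, 14) (two consecutive terms determine the rest), the sequence is eventually periodic: after a pre-period of length 1 it cycles with period 24.
For n ≥ 2, a[n] depends only on (n - 2) mod 24. (1169 - 2) mod 24 = 15, so a[1169] = a[17] = 14.

14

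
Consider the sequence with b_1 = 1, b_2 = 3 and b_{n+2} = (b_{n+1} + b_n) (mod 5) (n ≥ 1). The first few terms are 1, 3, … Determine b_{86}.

3

Computing terms: b_1 = 1,  b_2 = 3,  b_3 = 4,  b_4 = 2,  b_5 = 1,  b_6 = 3.
The sequence repeats with period 4.
(86 - 1) mod 4 = 1, so b_{86} = b_2 = 3.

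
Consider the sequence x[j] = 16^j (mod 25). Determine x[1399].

We have x[0] = 1; x[1] = 16; x[2] = 6; x[3] = 21; x[4] = 11; x[5] = 1.
Since x[5] = x[0] = 1, the sequence is periodic with period 5.
(1399 - 0) mod 5 = 4, so x[1399] = x[4] = 11.

11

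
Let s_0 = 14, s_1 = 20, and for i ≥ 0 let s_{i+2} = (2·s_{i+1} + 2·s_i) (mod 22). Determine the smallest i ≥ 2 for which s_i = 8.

We have s_0 = 14, s_1 = 20, s_2 = 2, s_3 = 0, s_4 = 4, s_5 = 8, s_6 = 2, s_7 = 20, s_8 = 0, s_9 = 18, s_{10} = 14, s_{11} = 20.
The sequence repeats with period 10.
The value 8 first appears (with i ≥ 2) at s_5.

5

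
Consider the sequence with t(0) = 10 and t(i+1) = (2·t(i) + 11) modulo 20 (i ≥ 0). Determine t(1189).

We have t(0) = 10, t(1) = 11, t(2) = 13, t(3) = 17, t(4) = 5, t(5) = 1, t(6) = 13.
Since t(6) = t(2) = 13, the sequence is eventually periodic: after a pre-period of length 2 it cycles with period 4.
For i ≥ 2, t(i) depends only on (i - 2) mod 4. (1189 - 2) mod 4 = 3, so t(1189) = t(5) = 1.

1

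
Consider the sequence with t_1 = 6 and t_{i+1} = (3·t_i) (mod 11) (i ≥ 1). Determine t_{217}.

7

We have t_1 = 6, t_2 = 7, t_3 = 10, t_4 = 8, t_5 = 2, t_6 = 6.
The sequence repeats with period 5.
So t_{217} = t_{1 + ((217-1) mod 5)} = t_2 = 7.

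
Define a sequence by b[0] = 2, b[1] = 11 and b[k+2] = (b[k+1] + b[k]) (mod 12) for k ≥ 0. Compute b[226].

1

b[0] = 2,  b[1] = 11,  b[2] = 1,  b[3] = 0,  b[4] = 1,  b[5] = 1,  b[6] = 2,  b[7] = 3,  b[8] = 5,  b[9] = 8,  b[10] = 1,  b[11] = 9,  b[12] = 10,  b[13] = 7,  b[14] = 5,  b[15] = 0,  b[16] = 5,  b[17] = 5,  b[18] = 10,  b[19] = 3,  b[20] = 1,  b[21] = 4,  b[22] = 5,  b[23] = 9,  b[24] = 2,  b[25] = 11.
Since (b[24], b[25]) = (b[0], b[1]) = (2, 11) (two consecutive terms determine the rest), the sequence is periodic with period 24.
So b[226] = b[0 + ((226-0) mod 24)] = b[10] = 1.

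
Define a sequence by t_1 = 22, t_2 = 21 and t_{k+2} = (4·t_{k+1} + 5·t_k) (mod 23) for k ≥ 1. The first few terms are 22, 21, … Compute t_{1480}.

2

Computing terms: t_1 = 22,  t_2 = 21,  t_3 = 10,  t_4 = 7,  t_5 = 9,  t_6 = 2,  t_7 = 7,  t_8 = 15,  t_9 = 3,  t_{10} = 18,  t_{11} = 18,  t_{12} = 1,  t_{13} = 2,  t_{14} = 13,  t_{15} = 16,  t_{16} = 14,  t_{17} = 21,  t_{18} = 16,  t_{19} = 8,  t_{20} = 20,  t_{21} = 5,  t_{22} = 5,  t_{23} = 22,  t_{24} = 21.
Since (t_{23}, t_{24}) = (t_1, t_2) = (22, 21) (two consecutive terms determine the rest), the sequence is periodic with period 22.
So t_{1480} = t_{1 + ((1480-1) mod 22)} = t_6 = 2.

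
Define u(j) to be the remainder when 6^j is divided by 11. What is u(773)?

Computing terms: u(1) = 6; u(2) = 3; u(3) = 7; u(4) = 9; u(5) = 10; u(6) = 5; u(7) = 8; u(8) = 4; u(9) = 2; u(10) = 1; u(11) = 6.
Since u(11) = u(1) = 6, the sequence is periodic with period 10.
(773 - 1) mod 10 = 2, so u(773) = u(3) = 7.

7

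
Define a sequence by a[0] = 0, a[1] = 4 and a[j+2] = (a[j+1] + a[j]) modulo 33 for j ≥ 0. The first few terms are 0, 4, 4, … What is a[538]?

Computing terms: a[0] = 0,  a[1] = 4,  a[2] = 4,  a[3] = 8,  a[4] = 12,  a[5] = 20,  a[6] = 32,  a[7] = 19,  a[8] = 18,  a[9] = 4,  a[10] = 22,  a[11] = 26,  a[12] = 15,  a[13] = 8,  a[14] = 23,  a[15] = 31,  a[16] = 21,  a[17] = 19,  a[18] = 7,  a[19] = 26,  a[20] = 0,  a[21] = 26,  a[22] = 26,  a[23] = 19,  a[24] = 12,  a[25] = 31,  a[26] = 10,  a[27] = 8,  a[28] = 18,  a[29] = 26,  a[30] = 11,  a[31] = 4,  a[32] = 15,  a[33] = 19,  a[34] = 1,  a[35] = 20,  a[36] = 21,  a[37] = 8,  a[38] = 29,  a[39] = 4,  a[40] = 0,  a[41] = 4.
The sequence repeats with period 40.
(538 - 0) mod 40 = 18, so a[538] = a[18] = 7.

7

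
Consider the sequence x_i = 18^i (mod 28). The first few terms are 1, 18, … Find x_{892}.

4

Computing terms: x_0 = 1; x_1 = 18; x_2 = 16; x_3 = 8; x_4 = 4; x_5 = 16.
Since x_5 = x_2 = 16, the sequence is eventually periodic: after a pre-period of length 2 it cycles with period 3.
For i ≥ 2, x_i depends only on (i - 2) mod 3. (892 - 2) mod 3 = 2, so x_{892} = x_4 = 4.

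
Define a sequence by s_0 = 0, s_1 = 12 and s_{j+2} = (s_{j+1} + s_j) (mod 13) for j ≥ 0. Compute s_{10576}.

8

We have s_0 = 0,  s_1 = 12,  s_2 = 12,  s_3 = 11,  s_4 = 10,  s_5 = 8,  s_6 = 5,  s_7 = 0,  s_8 = 5,  s_9 = 5,  s_{10} = 10,  s_{11} = 2,  s_{12} = 12,  s_{13} = 1,  s_{14} = 0,  s_{15} = 1,  s_{16} = 1,  s_{17} = 2,  s_{18} = 3,  s_{19} = 5,  s_{20} = 8,  s_{21} = 0,  s_{22} = 8,  s_{23} = 8,  s_{24} = 3,  s_{25} = 11,  s_{26} = 1,  s_{27} = 12,  s_{28} = 0,  s_{29} = 12.
The sequence repeats with period 28.
So s_{10576} = s_{0 + ((10576-0) mod 28)} = s_{20} = 8.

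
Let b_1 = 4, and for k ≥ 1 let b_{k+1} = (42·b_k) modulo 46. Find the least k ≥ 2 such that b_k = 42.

Computing terms: b_1 = 4; b_2 = 30; b_3 = 18; b_4 = 20; b_5 = 12; b_6 = 44; b_7 = 8; b_8 = 14; b_9 = 36; b_{10} = 40; b_{11} = 24; b_{12} = 42; b_{13} = 16; b_{14} = 28; b_{15} = 26; b_{16} = 34; b_{17} = 2; b_{18} = 38; b_{19} = 32; b_{20} = 10; b_{21} = 6; b_{22} = 22; b_{23} = 4.
The sequence repeats with period 22.
The value 42 first appears (with k ≥ 2) at b_{12}.

12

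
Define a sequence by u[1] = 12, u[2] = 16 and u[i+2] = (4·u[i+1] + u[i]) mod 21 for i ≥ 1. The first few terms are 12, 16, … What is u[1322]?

19

Listing terms: u[1] = 12,  u[2] = 16,  u[3] = 13,  u[4] = 5,  u[5] = 12,  u[6] = 11,  u[7] = 14,  u[8] = 4,  u[9] = 9,  u[10] = 19,  u[11] = 1,  u[12] = 2,  u[13] = 9,  u[14] = 17,  u[15] = 14,  u[16] = 10,  u[17] = 12,  u[18] = 16.
Since (u[17], u[18]) = (u[1], u[2]) = (12, 16) (two consecutive terms determine the rest), the sequence is periodic with period 16.
So u[1322] = u[1 + ((1322-1) mod 16)] = u[10] = 19.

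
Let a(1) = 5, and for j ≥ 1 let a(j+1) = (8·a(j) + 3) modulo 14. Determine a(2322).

Listing terms: a(1) = 5, a(2) = 1, a(3) = 11, a(4) = 7, a(5) = 3, a(6) = 13, a(7) = 9, a(8) = 5.
The sequence repeats with period 7.
So a(2322) = a(1 + ((2322-1) mod 7)) = a(5) = 3.

3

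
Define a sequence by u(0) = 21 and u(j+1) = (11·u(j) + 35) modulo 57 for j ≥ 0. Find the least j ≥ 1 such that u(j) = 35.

5

Listing terms: u(0) = 21,  u(1) = 38,  u(2) = 54,  u(3) = 2,  u(4) = 0,  u(5) = 35,  u(6) = 21.
Since u(6) = u(0) = 21, the sequence is periodic with period 6.
The value 35 first appears (with j ≥ 1) at u(5).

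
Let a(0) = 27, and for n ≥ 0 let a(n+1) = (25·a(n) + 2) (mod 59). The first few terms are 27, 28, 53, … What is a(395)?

47

a(0) = 27; a(1) = 28; a(2) = 53; a(3) = 29; a(4) = 19; a(5) = 5; a(6) = 9; a(7) = 50; a(8) = 13; a(9) = 32; a(10) = 35; a(11) = 51; a(12) = 38; a(13) = 8; a(14) = 25; a(15) = 37; a(16) = 42; a(17) = 49; a(18) = 47; a(19) = 56; a(20) = 45; a(21) = 6; a(22) = 34; a(23) = 26; a(24) = 3; a(25) = 18; a(26) = 39; a(27) = 33; a(28) = 1; a(29) = 27.
The sequence repeats with period 29.
So a(395) = a(0 + ((395-0) mod 29)) = a(18) = 47.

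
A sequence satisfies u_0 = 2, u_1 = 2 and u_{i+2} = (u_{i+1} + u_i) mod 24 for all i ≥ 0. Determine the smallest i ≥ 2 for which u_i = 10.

Listing terms: u_0 = 2, u_1 = 2, u_2 = 4, u_3 = 6, u_4 = 10, u_5 = 16, u_6 = 2, u_7 = 18, u_8 = 20, u_9 = 14, u_{10} = 10, u_{11} = 0, u_{12} = 10, u_{13} = 10, u_{14} = 20, u_{15} = 6, u_{16} = 2, u_{17} = 8, u_{18} = 10, u_{19} = 18, u_{20} = 4, u_{21} = 22, u_{22} = 2, u_{23} = 0, u_{24} = 2, u_{25} = 2.
Since (u_{24}, u_{25}) = (u_0, u_1) = (2, 2) (two consecutive terms determine the rest), the sequence is periodic with period 24.
The value 10 first appears (with i ≥ 2) at u_4.

4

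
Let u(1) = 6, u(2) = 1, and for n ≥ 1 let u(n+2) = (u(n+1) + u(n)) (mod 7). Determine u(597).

We have u(1) = 6, u(2) = 1, u(3) = 0, u(4) = 1, u(5) = 1, u(6) = 2, u(7) = 3, u(8) = 5, u(9) = 1, u(10) = 6, u(11) = 0, u(12) = 6, u(13) = 6, u(14) = 5, u(15) = 4, u(16) = 2, u(17) = 6, u(18) = 1.
The sequence repeats with period 16.
(597 - 1) mod 16 = 4, so u(597) = u(5) = 1.

1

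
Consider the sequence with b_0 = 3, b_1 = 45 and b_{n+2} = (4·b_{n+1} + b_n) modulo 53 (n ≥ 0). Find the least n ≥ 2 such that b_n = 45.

37

Listing terms: b_0 = 3; b_1 = 45; b_2 = 24; b_3 = 35; b_4 = 5; b_5 = 2; b_6 = 13; b_7 = 1; b_8 = 17; b_9 = 16; b_{10} = 28; b_{11} = 22; b_{12} = 10; b_{13} = 9; b_{14} = 46; b_{15} = 34; b_{16} = 23; b_{17} = 20; b_{18} = 50; b_{19} = 8; b_{20} = 29; b_{21} = 18; b_{22} = 48; b_{23} = 51; b_{24} = 40; b_{25} = 52; b_{26} = 36; b_{27} = 37; b_{28} = 25; b_{29} = 31; b_{30} = 43; b_{31} = 44; b_{32} = 7; b_{33} = 19; b_{34} = 30; b_{35} = 33; b_{36} = 3; b_{37} = 45.
Since (b_{36}, b_{37}) = (b_0, b_1) = (3, 45) (two consecutive terms determine the rest), the sequence is periodic with period 36.
The value 45 next appears (with n ≥ 2) at b_{37}.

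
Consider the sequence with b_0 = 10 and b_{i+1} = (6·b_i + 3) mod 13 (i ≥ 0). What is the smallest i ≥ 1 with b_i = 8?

We have b_0 = 10,  b_1 = 11,  b_2 = 4,  b_3 = 1,  b_4 = 9,  b_5 = 5,  b_6 = 7,  b_7 = 6,  b_8 = 0,  b_9 = 3,  b_{10} = 8,  b_{11} = 12,  b_{12} = 10.
Since b_{12} = b_0 = 10, the sequence is periodic with period 12.
The value 8 first appears (with i ≥ 1) at b_{10}.

10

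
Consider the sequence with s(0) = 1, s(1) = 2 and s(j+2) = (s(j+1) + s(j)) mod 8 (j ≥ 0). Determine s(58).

0

Computing terms: s(0) = 1, s(1) = 2, s(2) = 3, s(3) = 5, s(4) = 0, s(5) = 5, s(6) = 5, s(7) = 2, s(8) = 7, s(9) = 1, s(10) = 0, s(11) = 1, s(12) = 1, s(13) = 2.
The sequence repeats with period 12.
So s(58) = s(0 + ((58-0) mod 12)) = s(10) = 0.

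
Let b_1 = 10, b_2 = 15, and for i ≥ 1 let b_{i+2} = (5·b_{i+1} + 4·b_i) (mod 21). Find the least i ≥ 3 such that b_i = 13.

b_1 = 10, b_2 = 15, b_3 = 10, b_4 = 5, b_5 = 2, b_6 = 9, b_7 = 11, b_8 = 7, b_9 = 16, b_{10} = 3, b_{11} = 16, b_{12} = 8, b_{13} = 20, b_{14} = 6, b_{15} = 5, b_{16} = 7, b_{17} = 13, b_{18} = 9, b_{19} = 13, b_{20} = 17, b_{21} = 11, b_{22} = 18, b_{23} = 8, b_{24} = 7, b_{25} = 4, b_{26} = 6, b_{27} = 4, b_{28} = 2, b_{29} = 5, b_{30} = 12, b_{31} = 17, b_{32} = 7, b_{33} = 19, b_{34} = 18, b_{35} = 19, b_{36} = 20, b_{37} = 8, b_{38} = 15, b_{39} = 2, b_{40} = 7, b_{41} = 1, b_{42} = 12, b_{43} = 1, b_{44} = 11, b_{45} = 17, b_{46} = 3, b_{47} = 20, b_{48} = 7, b_{49} = 10, b_{50} = 15.
The sequence repeats with period 48.
The value 13 first appears (with i ≥ 3) at b_{17}.

17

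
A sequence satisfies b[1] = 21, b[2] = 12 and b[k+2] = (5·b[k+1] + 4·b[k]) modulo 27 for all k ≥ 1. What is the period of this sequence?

b[1] = 21,  b[2] = 12,  b[3] = 9,  b[4] = 12,  b[5] = 15,  b[6] = 15,  b[7] = 0,  b[8] = 6,  b[9] = 3,  b[10] = 12,  b[11] = 18,  b[12] = 3,  b[13] = 6,  b[14] = 15,  b[15] = 18,  b[16] = 15,  b[17] = 12,  b[18] = 12,  b[19] = 0,  b[20] = 21,  b[21] = 24,  b[22] = 15,  b[23] = 9,  b[24] = 24,  b[25] = 21,  b[26] = 12.
Since (b[25], b[26]) = (b[1], b[2]) = (21, 12) (two consecutive terms determine the rest), the sequence is periodic with period 24.

24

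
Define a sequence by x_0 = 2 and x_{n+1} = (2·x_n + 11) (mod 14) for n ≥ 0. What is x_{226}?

Computing terms: x_0 = 2, x_1 = 1, x_2 = 13, x_3 = 9, x_4 = 1.
Since x_4 = x_1 = 1, the sequence is eventually periodic: after a pre-period of length 1 it cycles with period 3.
For n ≥ 1, x_n depends only on (n - 1) mod 3. (226 - 1) mod 3 = 0, so x_{226} = x_1 = 1.

1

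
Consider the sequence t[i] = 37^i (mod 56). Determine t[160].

t[0] = 1, t[1] = 37, t[2] = 25, t[3] = 29, t[4] = 9, t[5] = 53, t[6] = 1.
The sequence repeats with period 6.
So t[160] = t[0 + ((160-0) mod 6)] = t[4] = 9.

9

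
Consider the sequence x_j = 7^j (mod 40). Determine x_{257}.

7

Computing terms: x_0 = 1; x_1 = 7; x_2 = 9; x_3 = 23; x_4 = 1.
The sequence repeats with period 4.
(257 - 0) mod 4 = 1, so x_{257} = x_1 = 7.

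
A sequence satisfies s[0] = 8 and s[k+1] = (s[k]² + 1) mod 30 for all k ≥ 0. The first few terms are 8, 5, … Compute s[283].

Computing terms: s[0] = 8; s[1] = 5; s[2] = 26; s[3] = 17; s[4] = 20; s[5] = 11; s[6] = 2; s[7] = 5.
Since s[7] = s[1] = 5, the sequence is eventually periodic: after a pre-period of length 1 it cycles with period 6.
For k ≥ 1, s[k] depends only on (k - 1) mod 6. (283 - 1) mod 6 = 0, so s[283] = s[1] = 5.

5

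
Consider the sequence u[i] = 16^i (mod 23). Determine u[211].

3

Listing terms: u[0] = 1,  u[1] = 16,  u[2] = 3,  u[3] = 2,  u[4] = 9,  u[5] = 6,  u[6] = 4,  u[7] = 18,  u[8] = 12,  u[9] = 8,  u[10] = 13,  u[11] = 1.
Since u[11] = u[0] = 1, the sequence is periodic with period 11.
(211 - 0) mod 11 = 2, so u[211] = u[2] = 3.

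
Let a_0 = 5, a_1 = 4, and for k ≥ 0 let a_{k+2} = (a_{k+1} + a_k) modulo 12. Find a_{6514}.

6

a_0 = 5, a_1 = 4, a_2 = 9, a_3 = 1, a_4 = 10, a_5 = 11, a_6 = 9, a_7 = 8, a_8 = 5, a_9 = 1, a_{10} = 6, a_{11} = 7, a_{12} = 1, a_{13} = 8, a_{14} = 9, a_{15} = 5, a_{16} = 2, a_{17} = 7, a_{18} = 9, a_{19} = 4, a_{20} = 1, a_{21} = 5, a_{22} = 6, a_{23} = 11, a_{24} = 5, a_{25} = 4.
Since (a_{24}, a_{25}) = (a_0, a_1) = (5, 4) (two consecutive terms determine the rest), the sequence is periodic with period 24.
So a_{6514} = a_{0 + ((6514-0) mod 24)} = a_{10} = 6.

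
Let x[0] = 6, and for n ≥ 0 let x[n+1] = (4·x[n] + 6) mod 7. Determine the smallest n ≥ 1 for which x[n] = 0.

We have x[0] = 6,  x[1] = 2,  x[2] = 0,  x[3] = 6.
Since x[3] = x[0] = 6, the sequence is periodic with period 3.
The value 0 first appears (with n ≥ 1) at x[2].

2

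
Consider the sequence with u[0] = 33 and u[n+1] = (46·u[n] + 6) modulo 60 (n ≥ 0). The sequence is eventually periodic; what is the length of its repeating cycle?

5

We have u[0] = 33, u[1] = 24, u[2] = 30, u[3] = 6, u[4] = 42, u[5] = 18, u[6] = 54, u[7] = 30.
Since u[7] = u[2] = 30, the sequence is eventually periodic: after a pre-period of length 2 it cycles with period 5.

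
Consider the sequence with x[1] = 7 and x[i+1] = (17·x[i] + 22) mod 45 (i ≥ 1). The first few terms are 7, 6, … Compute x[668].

Listing terms: x[1] = 7,  x[2] = 6,  x[3] = 34,  x[4] = 15,  x[5] = 7.
The sequence repeats with period 4.
So x[668] = x[1 + ((668-1) mod 4)] = x[4] = 15.

15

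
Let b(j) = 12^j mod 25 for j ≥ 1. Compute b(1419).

23

We have b(1) = 12, b(2) = 19, b(3) = 3, b(4) = 11, b(5) = 7, b(6) = 9, b(7) = 8, b(8) = 21, b(9) = 2, b(10) = 24, b(11) = 13, b(12) = 6, b(13) = 22, b(14) = 14, b(15) = 18, b(16) = 16, b(17) = 17, b(18) = 4, b(19) = 23, b(20) = 1, b(21) = 12.
Since b(21) = b(1) = 12, the sequence is periodic with period 20.
(1419 - 1) mod 20 = 18, so b(1419) = b(19) = 23.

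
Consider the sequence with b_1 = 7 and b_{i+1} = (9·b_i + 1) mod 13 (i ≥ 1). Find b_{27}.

Listing terms: b_1 = 7; b_2 = 12; b_3 = 5; b_4 = 7.
Since b_4 = b_1 = 7, the sequence is periodic with period 3.
(27 - 1) mod 3 = 2, so b_{27} = b_3 = 5.

5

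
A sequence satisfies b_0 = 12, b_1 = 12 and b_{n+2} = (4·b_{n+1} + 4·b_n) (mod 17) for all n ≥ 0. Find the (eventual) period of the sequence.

Computing terms: b_0 = 12, b_1 = 12, b_2 = 11, b_3 = 7, b_4 = 4, b_5 = 10, b_6 = 5, b_7 = 9, b_8 = 5, b_9 = 5, b_{10} = 6, b_{11} = 10, b_{12} = 13, b_{13} = 7, b_{14} = 12, b_{15} = 8, b_{16} = 12, b_{17} = 12.
The sequence repeats with period 16.

16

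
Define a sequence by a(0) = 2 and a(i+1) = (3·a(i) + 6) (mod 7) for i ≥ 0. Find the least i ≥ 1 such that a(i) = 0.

Computing terms: a(0) = 2,  a(1) = 5,  a(2) = 0,  a(3) = 6,  a(4) = 3,  a(5) = 1,  a(6) = 2.
Since a(6) = a(0) = 2, the sequence is periodic with period 6.
The value 0 first appears (with i ≥ 1) at a(2).

2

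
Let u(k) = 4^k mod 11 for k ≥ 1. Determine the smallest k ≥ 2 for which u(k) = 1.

5

u(1) = 4,  u(2) = 5,  u(3) = 9,  u(4) = 3,  u(5) = 1,  u(6) = 4.
The sequence repeats with period 5.
The value 1 first appears (with k ≥ 2) at u(5).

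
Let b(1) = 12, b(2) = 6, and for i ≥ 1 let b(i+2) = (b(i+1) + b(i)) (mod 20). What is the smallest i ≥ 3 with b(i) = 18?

3

b(1) = 12,  b(2) = 6,  b(3) = 18,  b(4) = 4,  b(5) = 2,  b(6) = 6,  b(7) = 8,  b(8) = 14,  b(9) = 2,  b(10) = 16,  b(11) = 18,  b(12) = 14,  b(13) = 12,  b(14) = 6.
The sequence repeats with period 12.
The value 18 first appears (with i ≥ 3) at b(3).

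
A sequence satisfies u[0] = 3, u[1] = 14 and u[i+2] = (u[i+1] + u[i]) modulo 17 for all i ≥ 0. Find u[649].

14

We have u[0] = 3, u[1] = 14, u[2] = 0, u[3] = 14, u[4] = 14, u[5] = 11, u[6] = 8, u[7] = 2, u[8] = 10, u[9] = 12, u[10] = 5, u[11] = 0, u[12] = 5, u[13] = 5, u[14] = 10, u[15] = 15, u[16] = 8, u[17] = 6, u[18] = 14, u[19] = 3, u[20] = 0, u[21] = 3, u[22] = 3, u[23] = 6, u[24] = 9, u[25] = 15, u[26] = 7, u[27] = 5, u[28] = 12, u[29] = 0, u[30] = 12, u[31] = 12, u[32] = 7, u[33] = 2, u[34] = 9, u[35] = 11, u[36] = 3, u[37] = 14.
Since (u[36], u[37]) = (u[0], u[1]) = (3, 14) (two consecutive terms determine the rest), the sequence is periodic with period 36.
So u[649] = u[0 + ((649-0) mod 36)] = u[1] = 14.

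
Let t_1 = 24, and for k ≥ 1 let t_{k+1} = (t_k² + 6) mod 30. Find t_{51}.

0

Listing terms: t_1 = 24,  t_2 = 12,  t_3 = 0,  t_4 = 6,  t_5 = 12.
Since t_5 = t_2 = 12, the sequence is eventually periodic: after a pre-period of length 1 it cycles with period 3.
For k ≥ 2, t_k depends only on (k - 2) mod 3. (51 - 2) mod 3 = 1, so t_{51} = t_3 = 0.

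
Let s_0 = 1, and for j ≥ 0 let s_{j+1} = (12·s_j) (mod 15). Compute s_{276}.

s_0 = 1, s_1 = 12, s_2 = 9, s_3 = 3, s_4 = 6, s_5 = 12.
Since s_5 = s_1 = 12, the sequence is eventually periodic: after a pre-period of length 1 it cycles with period 4.
For j ≥ 1, s_j depends only on (j - 1) mod 4. (276 - 1) mod 4 = 3, so s_{276} = s_4 = 6.

6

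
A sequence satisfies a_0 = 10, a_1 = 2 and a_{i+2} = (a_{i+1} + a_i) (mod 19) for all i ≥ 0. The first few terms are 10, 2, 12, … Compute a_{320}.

6

Listing terms: a_0 = 10; a_1 = 2; a_2 = 12; a_3 = 14; a_4 = 7; a_5 = 2; a_6 = 9; a_7 = 11; a_8 = 1; a_9 = 12; a_{10} = 13; a_{11} = 6; a_{12} = 0; a_{13} = 6; a_{14} = 6; a_{15} = 12; a_{16} = 18; a_{17} = 11; a_{18} = 10; a_{19} = 2.
The sequence repeats with period 18.
(320 - 0) mod 18 = 14, so a_{320} = a_{14} = 6.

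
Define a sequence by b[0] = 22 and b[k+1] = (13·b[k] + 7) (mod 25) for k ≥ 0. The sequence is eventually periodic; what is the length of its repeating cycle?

Computing terms: b[0] = 22; b[1] = 18; b[2] = 16; b[3] = 15; b[4] = 2; b[5] = 8; b[6] = 11; b[7] = 0; b[8] = 7; b[9] = 23; b[10] = 6; b[11] = 10; b[12] = 12; b[13] = 13; b[14] = 1; b[15] = 20; b[16] = 17; b[17] = 3; b[18] = 21; b[19] = 5; b[20] = 22.
Since b[20] = b[0] = 22, the sequence is periodic with period 20.

20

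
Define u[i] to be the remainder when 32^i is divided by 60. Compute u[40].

We have u[0] = 1; u[1] = 32; u[2] = 4; u[3] = 8; u[4] = 16; u[5] = 32.
Since u[5] = u[1] = 32, the sequence is eventually periodic: after a pre-period of length 1 it cycles with period 4.
For i ≥ 1, u[i] depends only on (i - 1) mod 4. (40 - 1) mod 4 = 3, so u[40] = u[4] = 16.

16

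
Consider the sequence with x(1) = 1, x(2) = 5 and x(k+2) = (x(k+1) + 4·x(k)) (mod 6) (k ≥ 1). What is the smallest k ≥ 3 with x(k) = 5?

Computing terms: x(1) = 1,  x(2) = 5,  x(3) = 3,  x(4) = 5,  x(5) = 5,  x(6) = 1,  x(7) = 3,  x(8) = 1,  x(9) = 1,  x(10) = 5.
The sequence repeats with period 8.
The value 5 first appears (with k ≥ 3) at x(4).

4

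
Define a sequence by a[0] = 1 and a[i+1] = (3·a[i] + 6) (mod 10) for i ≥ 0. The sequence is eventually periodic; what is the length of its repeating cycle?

4

Listing terms: a[0] = 1; a[1] = 9; a[2] = 3; a[3] = 5; a[4] = 1.
Since a[4] = a[0] = 1, the sequence is periodic with period 4.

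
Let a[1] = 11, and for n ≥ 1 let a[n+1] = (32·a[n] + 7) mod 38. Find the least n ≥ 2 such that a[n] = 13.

a[1] = 11; a[2] = 17; a[3] = 19; a[4] = 7; a[5] = 3; a[6] = 27; a[7] = 35; a[8] = 25; a[9] = 9; a[10] = 29; a[11] = 23; a[12] = 21; a[13] = 33; a[14] = 37; a[15] = 13; a[16] = 5; a[17] = 15; a[18] = 31; a[19] = 11.
Since a[19] = a[1] = 11, the sequence is periodic with period 18.
The value 13 first appears (with n ≥ 2) at a[15].

15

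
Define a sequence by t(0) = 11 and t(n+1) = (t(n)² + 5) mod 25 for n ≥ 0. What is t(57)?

1

t(0) = 11, t(1) = 1, t(2) = 6, t(3) = 16, t(4) = 11.
Since t(4) = t(0) = 11, the sequence is periodic with period 4.
So t(57) = t(0 + ((57-0) mod 4)) = t(1) = 1.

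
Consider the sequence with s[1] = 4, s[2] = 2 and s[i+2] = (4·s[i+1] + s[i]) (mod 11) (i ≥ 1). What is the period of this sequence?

10

We have s[1] = 4; s[2] = 2; s[3] = 1; s[4] = 6; s[5] = 3; s[6] = 7; s[7] = 9; s[8] = 10; s[9] = 5; s[10] = 8; s[11] = 4; s[12] = 2.
The sequence repeats with period 10.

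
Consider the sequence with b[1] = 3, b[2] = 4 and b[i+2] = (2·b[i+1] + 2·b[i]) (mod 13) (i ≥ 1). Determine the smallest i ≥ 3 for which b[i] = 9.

5

b[1] = 3; b[2] = 4; b[3] = 1; b[4] = 10; b[5] = 9; b[6] = 12; b[7] = 3; b[8] = 4.
Since (b[7], b[8]) = (b[1], b[2]) = (3, 4) (two consecutive terms determine the rest), the sequence is periodic with period 6.
The value 9 first appears (with i ≥ 3) at b[5].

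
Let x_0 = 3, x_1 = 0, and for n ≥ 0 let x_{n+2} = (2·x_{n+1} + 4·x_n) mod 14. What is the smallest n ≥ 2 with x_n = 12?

2

Listing terms: x_0 = 3; x_1 = 0; x_2 = 12; x_3 = 10; x_4 = 12; x_5 = 8; x_6 = 8; x_7 = 6; x_8 = 2; x_9 = 0; x_{10} = 8; x_{11} = 2; x_{12} = 8; x_{13} = 10; x_{14} = 10; x_{15} = 4; x_{16} = 6; x_{17} = 0; x_{18} = 10; x_{19} = 6; x_{20} = 10; x_{21} = 2; x_{22} = 2; x_{23} = 12; x_{24} = 4; x_{25} = 0; x_{26} = 2; x_{27} = 4; x_{28} = 2; x_{29} = 6; x_{30} = 6; x_{31} = 8; x_{32} = 12; x_{33} = 0; x_{34} = 6; x_{35} = 12; x_{36} = 6; x_{37} = 4; x_{38} = 4; x_{39} = 10; x_{40} = 8; x_{41} = 0; x_{42} = 4; x_{43} = 8; x_{44} = 4; x_{45} = 12; x_{46} = 12; x_{47} = 2; x_{48} = 10; x_{49} = 0; x_{50} = 12.
Since (x_{49}, x_{50}) = (x_1, x_2) = (0, 12) (two consecutive terms determine the rest), the sequence is eventually periodic: after a pre-period of length 1 it cycles with period 48.
The value 12 first appears (with n ≥ 2) at x_2.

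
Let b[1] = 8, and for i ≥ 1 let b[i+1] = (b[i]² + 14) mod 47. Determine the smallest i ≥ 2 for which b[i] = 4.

7

Listing terms: b[1] = 8,  b[2] = 31,  b[3] = 35,  b[4] = 17,  b[5] = 21,  b[6] = 32,  b[7] = 4,  b[8] = 30,  b[9] = 21.
Since b[9] = b[5] = 21, the sequence is eventually periodic: after a pre-period of length 4 it cycles with period 4.
The value 4 first appears (with i ≥ 2) at b[7].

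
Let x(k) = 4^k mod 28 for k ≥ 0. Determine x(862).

4

Computing terms: x(0) = 1,  x(1) = 4,  x(2) = 16,  x(3) = 8,  x(4) = 4.
Since x(4) = x(1) = 4, the sequence is eventually periodic: after a pre-period of length 1 it cycles with period 3.
For k ≥ 1, x(k) depends only on (k - 1) mod 3. (862 - 1) mod 3 = 0, so x(862) = x(1) = 4.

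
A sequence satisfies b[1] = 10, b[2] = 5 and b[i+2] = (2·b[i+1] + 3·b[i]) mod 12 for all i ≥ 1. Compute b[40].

11

We have b[1] = 10,  b[2] = 5,  b[3] = 4,  b[4] = 11,  b[5] = 10,  b[6] = 5.
Since (b[5], b[6]) = (b[1], b[2]) = (10, 5) (two consecutive terms determine the rest), the sequence is periodic with period 4.
(40 - 1) mod 4 = 3, so b[40] = b[4] = 11.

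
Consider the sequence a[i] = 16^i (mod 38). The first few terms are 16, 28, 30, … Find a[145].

16

We have a[1] = 16, a[2] = 28, a[3] = 30, a[4] = 24, a[5] = 4, a[6] = 26, a[7] = 36, a[8] = 6, a[9] = 20, a[10] = 16.
Since a[10] = a[1] = 16, the sequence is periodic with period 9.
So a[145] = a[1 + ((145-1) mod 9)] = a[1] = 16.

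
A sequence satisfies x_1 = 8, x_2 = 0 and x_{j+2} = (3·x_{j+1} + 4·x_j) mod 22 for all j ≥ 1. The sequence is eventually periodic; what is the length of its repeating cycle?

10

x_1 = 8; x_2 = 0; x_3 = 10; x_4 = 8; x_5 = 20; x_6 = 4; x_7 = 4; x_8 = 6; x_9 = 12; x_{10} = 16; x_{11} = 8; x_{12} = 0.
Since (x_{11}, x_{12}) = (x_1, x_2) = (8, 0) (two consecutive terms determine the rest), the sequence is periodic with period 10.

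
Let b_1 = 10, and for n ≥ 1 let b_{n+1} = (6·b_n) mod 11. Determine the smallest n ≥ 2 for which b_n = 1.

b_1 = 10, b_2 = 5, b_3 = 8, b_4 = 4, b_5 = 2, b_6 = 1, b_7 = 6, b_8 = 3, b_9 = 7, b_{10} = 9, b_{11} = 10.
The sequence repeats with period 10.
The value 1 first appears (with n ≥ 2) at b_6.

6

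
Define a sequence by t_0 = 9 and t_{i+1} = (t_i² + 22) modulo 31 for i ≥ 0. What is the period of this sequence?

Listing terms: t_0 = 9,  t_1 = 10,  t_2 = 29,  t_3 = 26,  t_4 = 16,  t_5 = 30,  t_6 = 23,  t_7 = 24,  t_8 = 9.
The sequence repeats with period 8.

8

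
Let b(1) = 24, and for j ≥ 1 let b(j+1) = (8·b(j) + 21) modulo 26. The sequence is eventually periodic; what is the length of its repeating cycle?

4

Computing terms: b(1) = 24; b(2) = 5; b(3) = 9; b(4) = 15; b(5) = 11; b(6) = 5.
Since b(6) = b(2) = 5, the sequence is eventually periodic: after a pre-period of length 1 it cycles with period 4.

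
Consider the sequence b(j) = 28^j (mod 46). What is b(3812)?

Computing terms: b(1) = 28; b(2) = 2; b(3) = 10; b(4) = 4; b(5) = 20; b(6) = 8; b(7) = 40; b(8) = 16; b(9) = 34; b(10) = 32; b(11) = 22; b(12) = 18; b(13) = 44; b(14) = 36; b(15) = 42; b(16) = 26; b(17) = 38; b(18) = 6; b(19) = 30; b(20) = 12; b(21) = 14; b(22) = 24; b(23) = 28.
Since b(23) = b(1) = 28, the sequence is periodic with period 22.
(3812 - 1) mod 22 = 5, so b(3812) = b(6) = 8.

8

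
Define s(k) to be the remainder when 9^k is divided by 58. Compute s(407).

s(1) = 9; s(2) = 23; s(3) = 33; s(4) = 7; s(5) = 5; s(6) = 45; s(7) = 57; s(8) = 49; s(9) = 35; s(10) = 25; s(11) = 51; s(12) = 53; s(13) = 13; s(14) = 1; s(15) = 9.
The sequence repeats with period 14.
So s(407) = s(1 + ((407-1) mod 14)) = s(1) = 9.

9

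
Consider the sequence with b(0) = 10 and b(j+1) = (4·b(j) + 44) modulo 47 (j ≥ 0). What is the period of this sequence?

23

Listing terms: b(0) = 10,  b(1) = 37,  b(2) = 4,  b(3) = 13,  b(4) = 2,  b(5) = 5,  b(6) = 17,  b(7) = 18,  b(8) = 22,  b(9) = 38,  b(10) = 8,  b(11) = 29,  b(12) = 19,  b(13) = 26,  b(14) = 7,  b(15) = 25,  b(16) = 3,  b(17) = 9,  b(18) = 33,  b(19) = 35,  b(20) = 43,  b(21) = 28,  b(22) = 15,  b(23) = 10.
The sequence repeats with period 23.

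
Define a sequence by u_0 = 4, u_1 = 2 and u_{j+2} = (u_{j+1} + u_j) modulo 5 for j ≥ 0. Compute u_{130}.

1

We have u_0 = 4, u_1 = 2, u_2 = 1, u_3 = 3, u_4 = 4, u_5 = 2.
The sequence repeats with period 4.
(130 - 0) mod 4 = 2, so u_{130} = u_2 = 1.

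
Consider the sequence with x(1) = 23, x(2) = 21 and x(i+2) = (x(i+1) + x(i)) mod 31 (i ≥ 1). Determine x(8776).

29

We have x(1) = 23; x(2) = 21; x(3) = 13; x(4) = 3; x(5) = 16; x(6) = 19; x(7) = 4; x(8) = 23; x(9) = 27; x(10) = 19; x(11) = 15; x(12) = 3; x(13) = 18; x(14) = 21; x(15) = 8; x(16) = 29; x(17) = 6; x(18) = 4; x(19) = 10; x(20) = 14; x(21) = 24; x(22) = 7; x(23) = 0; x(24) = 7; x(25) = 7; x(26) = 14; x(27) = 21; x(28) = 4; x(29) = 25; x(30) = 29; x(31) = 23; x(32) = 21.
Since (x(31), x(32)) = (x(1), x(2)) = (23, 21) (two consecutive terms determine the rest), the sequence is periodic with period 30.
So x(8776) = x(1 + ((8776-1) mod 30)) = x(16) = 29.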